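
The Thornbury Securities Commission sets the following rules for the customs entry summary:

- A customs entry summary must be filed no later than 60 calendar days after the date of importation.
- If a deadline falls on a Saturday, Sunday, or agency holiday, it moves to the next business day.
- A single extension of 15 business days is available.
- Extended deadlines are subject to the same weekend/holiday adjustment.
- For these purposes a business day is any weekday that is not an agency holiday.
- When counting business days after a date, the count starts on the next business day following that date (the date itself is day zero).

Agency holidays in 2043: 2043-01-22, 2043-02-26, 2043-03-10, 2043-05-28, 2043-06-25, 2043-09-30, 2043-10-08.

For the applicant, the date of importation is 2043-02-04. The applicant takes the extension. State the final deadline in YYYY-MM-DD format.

2043-04-27

Trigger date 2043-02-04 + 60 calendar days = 2043-04-05.
Because 2043-04-05 is a Sunday, the deadline becomes 2043-04-06 (Monday).
The 15-business-day extension runs from 2043-04-06 to 2043-04-27.
2043-04-27 (Monday) is already a business day.
Final deadline: 2043-04-27.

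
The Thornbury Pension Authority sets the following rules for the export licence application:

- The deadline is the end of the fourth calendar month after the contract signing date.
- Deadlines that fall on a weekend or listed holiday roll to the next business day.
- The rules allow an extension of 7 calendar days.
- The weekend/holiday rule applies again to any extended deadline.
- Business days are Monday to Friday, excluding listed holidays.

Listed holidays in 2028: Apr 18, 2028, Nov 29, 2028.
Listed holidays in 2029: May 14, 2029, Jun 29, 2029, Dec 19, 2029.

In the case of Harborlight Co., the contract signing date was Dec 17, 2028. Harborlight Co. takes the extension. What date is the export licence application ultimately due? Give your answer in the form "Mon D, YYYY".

May 7, 2029

The fourth month after Dec 17, 2028 is April 2029, whose last day is Apr 30, 2029.
Apr 30, 2029 (Monday) is already a business day.
Applying the 7-calendar-day extension: Apr 30, 2029 + 7 days = May 7, 2029.
May 7, 2029 is a Monday and not a listed holiday, so it stands.
The final due date is May 7, 2029.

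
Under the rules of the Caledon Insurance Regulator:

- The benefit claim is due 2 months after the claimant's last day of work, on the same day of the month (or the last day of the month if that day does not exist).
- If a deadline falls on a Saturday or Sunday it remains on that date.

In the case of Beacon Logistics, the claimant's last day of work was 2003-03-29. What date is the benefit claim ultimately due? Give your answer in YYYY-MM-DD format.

2003-05-29

Moving 2 months forward from 2003-03-29 on the corresponding day gives 2003-05-29.
No adjustment is made for weekends or holidays, so 2003-05-29 stands.
Final deadline: 2003-05-29.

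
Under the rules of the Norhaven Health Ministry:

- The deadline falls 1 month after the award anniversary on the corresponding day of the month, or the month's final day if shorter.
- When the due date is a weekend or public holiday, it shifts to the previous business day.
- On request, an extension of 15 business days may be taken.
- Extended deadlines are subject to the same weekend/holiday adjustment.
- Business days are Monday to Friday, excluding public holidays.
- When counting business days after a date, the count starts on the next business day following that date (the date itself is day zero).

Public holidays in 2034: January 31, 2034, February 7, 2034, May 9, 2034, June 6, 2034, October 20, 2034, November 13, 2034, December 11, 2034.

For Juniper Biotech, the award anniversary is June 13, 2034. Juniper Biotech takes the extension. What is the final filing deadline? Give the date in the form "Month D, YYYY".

August 3, 2034

1 month after June 13, 2034, on the same day of the month, is July 13, 2034.
Since July 13, 2034 is a Thursday and not a holiday, the date is unchanged.
Applying the 15-business-day extension: 15 business days after July 13, 2034 is August 3, 2034.
August 3, 2034 falls on a Thursday, which is a business day, so no adjustment is needed.
So the filing is due August 3, 2034.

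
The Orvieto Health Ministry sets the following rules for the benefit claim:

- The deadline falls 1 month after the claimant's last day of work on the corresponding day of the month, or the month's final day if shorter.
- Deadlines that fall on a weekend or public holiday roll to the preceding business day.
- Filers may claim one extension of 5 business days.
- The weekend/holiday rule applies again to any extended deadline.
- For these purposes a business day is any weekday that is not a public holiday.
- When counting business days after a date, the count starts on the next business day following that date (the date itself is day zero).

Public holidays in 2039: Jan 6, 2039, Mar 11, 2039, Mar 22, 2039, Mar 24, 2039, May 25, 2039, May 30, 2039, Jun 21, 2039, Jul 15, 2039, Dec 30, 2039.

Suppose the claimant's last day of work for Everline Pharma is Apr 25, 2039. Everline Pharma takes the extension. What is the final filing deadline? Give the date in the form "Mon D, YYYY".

Jun 2, 2039

1 month after Apr 25, 2039, on the same day of the month, is May 25, 2039.
May 25, 2039 is a listed holiday; the preceding business day is May 24, 2039 (Tuesday).
The 5-business-day extension runs from May 24, 2039 to Jun 2, 2039.
Jun 2, 2039 is a Thursday and not a listed holiday, so it stands.
Final deadline: Jun 2, 2039.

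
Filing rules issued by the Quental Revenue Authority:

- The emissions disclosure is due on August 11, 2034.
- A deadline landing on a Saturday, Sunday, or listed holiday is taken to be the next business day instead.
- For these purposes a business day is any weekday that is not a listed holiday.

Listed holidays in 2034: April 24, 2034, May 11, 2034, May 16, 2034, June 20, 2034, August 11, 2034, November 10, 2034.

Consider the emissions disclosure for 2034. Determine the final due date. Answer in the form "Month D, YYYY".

August 14, 2034

The stated deadline is August 11, 2034.
Because August 11, 2034 is a listed holiday, the deadline becomes August 14, 2034 (Monday).
So the filing is due August 14, 2034.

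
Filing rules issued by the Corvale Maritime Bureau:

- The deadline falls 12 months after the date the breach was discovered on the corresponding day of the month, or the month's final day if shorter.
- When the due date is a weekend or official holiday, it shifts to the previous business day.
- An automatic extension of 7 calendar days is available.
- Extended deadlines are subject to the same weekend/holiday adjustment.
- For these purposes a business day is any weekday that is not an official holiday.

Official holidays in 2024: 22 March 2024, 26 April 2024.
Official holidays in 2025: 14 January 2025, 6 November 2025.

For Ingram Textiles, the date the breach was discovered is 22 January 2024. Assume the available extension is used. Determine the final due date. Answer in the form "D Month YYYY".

29 January 2025

Moving 12 months forward from 22 January 2024 on the corresponding day gives 22 January 2025.
22 January 2025 is a Wednesday and not a listed holiday, so it stands.
With the 7-day extension, 22 January 2025 becomes 29 January 2025.
29 January 2025 falls on a Wednesday, which is a business day, so no adjustment is needed.
So the filing is due 29 January 2025.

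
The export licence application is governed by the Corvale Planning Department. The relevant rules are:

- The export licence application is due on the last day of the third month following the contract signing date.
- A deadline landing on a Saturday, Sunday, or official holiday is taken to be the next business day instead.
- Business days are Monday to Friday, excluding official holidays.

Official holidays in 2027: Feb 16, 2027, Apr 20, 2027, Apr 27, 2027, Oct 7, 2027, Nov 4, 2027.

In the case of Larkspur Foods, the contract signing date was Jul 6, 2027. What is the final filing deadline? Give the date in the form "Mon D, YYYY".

Nov 1, 2027

The third month after Jul 6, 2027 is October 2027, whose last day is Oct 31, 2027.
Because Oct 31, 2027 is a Sunday, the deadline becomes Nov 1, 2027 (Monday).
Final deadline: Nov 1, 2027.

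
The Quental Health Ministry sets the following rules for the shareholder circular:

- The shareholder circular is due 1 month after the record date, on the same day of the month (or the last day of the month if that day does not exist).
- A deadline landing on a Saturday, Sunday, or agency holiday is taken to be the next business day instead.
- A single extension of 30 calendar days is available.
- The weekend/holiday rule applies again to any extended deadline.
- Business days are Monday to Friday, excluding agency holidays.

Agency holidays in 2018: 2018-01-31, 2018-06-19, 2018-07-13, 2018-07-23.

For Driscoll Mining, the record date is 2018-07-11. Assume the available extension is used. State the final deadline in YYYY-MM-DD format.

1 month from 2018-07-11 is 2018-08-11.
Because 2018-08-11 is a Saturday, the deadline becomes 2018-08-13 (Monday).
With the 30-day extension, 2018-08-13 becomes 2018-09-12.
Since 2018-09-12 is a Wednesday and not a holiday, the date is unchanged.
Deadline: 2018-09-12.

2018-09-12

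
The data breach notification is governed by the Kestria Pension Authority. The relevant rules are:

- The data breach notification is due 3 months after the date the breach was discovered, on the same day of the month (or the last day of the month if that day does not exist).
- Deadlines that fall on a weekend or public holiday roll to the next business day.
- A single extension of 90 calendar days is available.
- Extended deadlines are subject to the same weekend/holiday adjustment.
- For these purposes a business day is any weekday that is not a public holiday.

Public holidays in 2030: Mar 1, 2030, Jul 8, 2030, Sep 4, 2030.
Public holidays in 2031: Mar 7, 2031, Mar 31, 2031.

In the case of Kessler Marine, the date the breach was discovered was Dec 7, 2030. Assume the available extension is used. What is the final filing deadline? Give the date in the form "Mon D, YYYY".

3 months after Dec 7, 2030, on the same day of the month, is Mar 7, 2031.
Mar 7, 2031 falls on a listed holiday. Rolling to the next business day gives Mar 10, 2031, a Monday.
The 90-calendar-day extension moves the deadline from Mar 10, 2031 to Jun 8, 2031.
Jun 8, 2031 is a Sunday, so it moves to the next business day, Jun 9, 2031 (Monday).
Deadline: Jun 9, 2031.

Jun 9, 2031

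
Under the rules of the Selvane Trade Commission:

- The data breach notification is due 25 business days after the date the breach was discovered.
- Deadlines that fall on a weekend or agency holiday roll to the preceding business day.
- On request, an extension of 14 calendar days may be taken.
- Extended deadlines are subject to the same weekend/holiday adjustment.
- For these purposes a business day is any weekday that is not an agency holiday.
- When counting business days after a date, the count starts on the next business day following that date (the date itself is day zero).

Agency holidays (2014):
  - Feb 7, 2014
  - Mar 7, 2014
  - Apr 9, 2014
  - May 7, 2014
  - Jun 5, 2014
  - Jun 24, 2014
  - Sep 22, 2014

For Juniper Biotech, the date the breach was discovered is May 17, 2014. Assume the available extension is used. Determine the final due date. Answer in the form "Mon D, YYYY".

Counting 25 business days after May 17, 2014 (skipping weekends and listed holidays) reaches Jun 23, 2014.
Jun 23, 2014 is a Monday and not a listed holiday, so it stands.
Add the 14 calendar-day extension to Jun 23, 2014: Jul 7, 2014.
Jul 7, 2014 (Monday) is already a business day.
Deadline: Jul 7, 2014.

Jul 7, 2014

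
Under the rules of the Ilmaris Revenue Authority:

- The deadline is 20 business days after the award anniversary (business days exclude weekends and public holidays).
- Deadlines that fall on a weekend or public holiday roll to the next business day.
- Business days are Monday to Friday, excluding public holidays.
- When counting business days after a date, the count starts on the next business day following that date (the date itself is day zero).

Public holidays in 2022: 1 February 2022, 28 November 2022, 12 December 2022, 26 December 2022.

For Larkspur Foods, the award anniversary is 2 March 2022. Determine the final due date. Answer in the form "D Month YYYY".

20 business days after 2 March 2022, excluding weekends and holidays, is 30 March 2022.
Since 30 March 2022 is a Wednesday and not a holiday, the date is unchanged.
So the filing is due 30 March 2022.

30 March 2022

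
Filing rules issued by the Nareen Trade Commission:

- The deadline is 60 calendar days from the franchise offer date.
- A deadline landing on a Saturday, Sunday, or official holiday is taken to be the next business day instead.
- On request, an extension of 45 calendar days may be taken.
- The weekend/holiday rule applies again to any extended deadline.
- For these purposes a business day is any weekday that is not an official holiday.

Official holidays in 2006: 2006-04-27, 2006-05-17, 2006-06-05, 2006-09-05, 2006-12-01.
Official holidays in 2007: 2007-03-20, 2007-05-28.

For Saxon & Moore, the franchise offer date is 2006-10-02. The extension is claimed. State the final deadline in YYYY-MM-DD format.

60 calendar days after 2006-10-02 is 2006-12-01.
Because 2006-12-01 is a listed holiday, the deadline becomes 2006-12-04 (Monday).
Applying the 45-calendar-day extension: 2006-12-04 + 45 days = 2007-01-18.
2007-01-18 falls on a Thursday, which is a business day, so no adjustment is needed.
So the filing is due 2007-01-18.

2007-01-18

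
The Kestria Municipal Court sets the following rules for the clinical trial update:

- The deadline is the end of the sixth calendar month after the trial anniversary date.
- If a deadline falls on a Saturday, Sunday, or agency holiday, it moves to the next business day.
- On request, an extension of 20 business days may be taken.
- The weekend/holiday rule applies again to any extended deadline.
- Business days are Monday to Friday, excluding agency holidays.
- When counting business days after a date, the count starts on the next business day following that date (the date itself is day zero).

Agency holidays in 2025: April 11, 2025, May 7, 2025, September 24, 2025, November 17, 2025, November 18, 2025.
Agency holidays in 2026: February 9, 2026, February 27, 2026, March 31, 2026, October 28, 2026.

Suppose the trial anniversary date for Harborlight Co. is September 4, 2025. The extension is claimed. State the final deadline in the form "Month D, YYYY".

April 29, 2026

6 months after September 4, 2025 falls in March 2026; the last day of that month is March 31, 2026.
March 31, 2026 is a listed holiday, so it moves to the next business day, April 1, 2026 (Wednesday).
The 20-business-day extension runs from April 1, 2026 to April 29, 2026.
April 29, 2026 (Wednesday) is already a business day.
So the filing is due April 29, 2026.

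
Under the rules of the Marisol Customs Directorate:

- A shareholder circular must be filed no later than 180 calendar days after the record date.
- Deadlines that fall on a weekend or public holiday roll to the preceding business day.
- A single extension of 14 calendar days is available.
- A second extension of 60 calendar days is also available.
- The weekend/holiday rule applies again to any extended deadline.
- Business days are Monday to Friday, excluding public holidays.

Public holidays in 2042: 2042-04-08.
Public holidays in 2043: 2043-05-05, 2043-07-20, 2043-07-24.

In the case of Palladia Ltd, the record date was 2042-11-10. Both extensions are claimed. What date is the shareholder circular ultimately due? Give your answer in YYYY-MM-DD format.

2043-07-21

Adding 180 calendar days to 2042-11-10 gives 2043-05-09.
Because 2043-05-09 is a Saturday, the deadline becomes 2043-05-08 (Friday).
The 14-calendar-day extension moves the deadline from 2043-05-08 to 2043-05-22.
2043-05-22 is a Friday and not a listed holiday, so it stands.
Applying the 60-calendar-day extension: 2043-05-22 + 60 days = 2043-07-21.
2043-07-21 is a Tuesday and not a listed holiday, so it stands.
So the filing is due 2043-07-21.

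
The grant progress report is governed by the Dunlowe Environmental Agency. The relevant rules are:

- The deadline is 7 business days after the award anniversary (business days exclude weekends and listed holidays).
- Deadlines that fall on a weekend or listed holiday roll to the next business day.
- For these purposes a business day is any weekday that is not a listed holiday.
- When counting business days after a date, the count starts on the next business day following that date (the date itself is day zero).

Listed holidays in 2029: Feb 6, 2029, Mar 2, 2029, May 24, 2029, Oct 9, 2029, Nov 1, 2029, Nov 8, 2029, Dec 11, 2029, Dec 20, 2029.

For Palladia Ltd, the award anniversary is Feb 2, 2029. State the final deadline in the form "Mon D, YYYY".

Counting 7 business days after Feb 2, 2029 (skipping weekends and listed holidays) reaches Feb 14, 2029.
Since Feb 14, 2029 is a Wednesday and not a holiday, the date is unchanged.
Deadline: Feb 14, 2029.

Feb 14, 2029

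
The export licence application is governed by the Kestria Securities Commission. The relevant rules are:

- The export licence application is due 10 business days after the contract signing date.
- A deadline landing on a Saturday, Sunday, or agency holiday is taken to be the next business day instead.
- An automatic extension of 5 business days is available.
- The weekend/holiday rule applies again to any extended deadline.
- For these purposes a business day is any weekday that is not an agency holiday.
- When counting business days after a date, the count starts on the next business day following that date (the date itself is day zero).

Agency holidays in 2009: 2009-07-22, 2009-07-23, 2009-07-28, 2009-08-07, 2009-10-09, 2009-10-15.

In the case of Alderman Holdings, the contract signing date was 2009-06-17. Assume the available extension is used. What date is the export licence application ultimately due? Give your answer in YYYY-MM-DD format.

2009-07-08

Counting 10 business days after 2009-06-17 (skipping weekends and listed holidays) reaches 2009-07-01.
2009-07-01 is a Wednesday and not a listed holiday, so it stands.
The 5-business-day extension runs from 2009-07-01 to 2009-07-08.
2009-07-08 is a Wednesday and not a listed holiday, so it stands.
So the filing is due 2009-07-08.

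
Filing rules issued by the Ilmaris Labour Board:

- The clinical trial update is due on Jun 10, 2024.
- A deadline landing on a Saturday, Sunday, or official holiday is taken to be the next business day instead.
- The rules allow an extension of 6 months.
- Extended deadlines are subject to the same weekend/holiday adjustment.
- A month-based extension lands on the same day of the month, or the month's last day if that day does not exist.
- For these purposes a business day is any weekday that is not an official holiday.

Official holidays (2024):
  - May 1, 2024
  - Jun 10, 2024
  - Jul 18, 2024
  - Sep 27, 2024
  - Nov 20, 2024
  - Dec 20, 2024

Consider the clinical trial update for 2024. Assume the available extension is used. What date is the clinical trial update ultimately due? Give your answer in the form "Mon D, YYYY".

Dec 11, 2024

The stated deadline is Jun 10, 2024.
Jun 10, 2024 is a listed holiday; the next business day is Jun 11, 2024 (Tuesday).
Add 6 months to Jun 11, 2024: Dec 11, 2024.
Dec 11, 2024 (Wednesday) is already a business day.
So the filing is due Dec 11, 2024.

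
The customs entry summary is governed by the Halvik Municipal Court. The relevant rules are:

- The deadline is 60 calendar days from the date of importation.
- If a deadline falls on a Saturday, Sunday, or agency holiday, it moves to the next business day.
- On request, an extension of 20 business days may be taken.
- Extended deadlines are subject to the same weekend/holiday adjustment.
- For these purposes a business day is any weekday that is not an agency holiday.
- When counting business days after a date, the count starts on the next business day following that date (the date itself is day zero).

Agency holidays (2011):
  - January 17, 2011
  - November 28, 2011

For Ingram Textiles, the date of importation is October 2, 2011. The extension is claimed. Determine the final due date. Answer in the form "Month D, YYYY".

60 calendar days after October 2, 2011 is December 1, 2011.
December 1, 2011 is a Thursday and not a listed holiday, so it stands.
Counting 20 further business days from December 1, 2011 reaches December 29, 2011.
Since December 29, 2011 is a Thursday and not a holiday, the date is unchanged.
Deadline: December 29, 2011.

December 29, 2011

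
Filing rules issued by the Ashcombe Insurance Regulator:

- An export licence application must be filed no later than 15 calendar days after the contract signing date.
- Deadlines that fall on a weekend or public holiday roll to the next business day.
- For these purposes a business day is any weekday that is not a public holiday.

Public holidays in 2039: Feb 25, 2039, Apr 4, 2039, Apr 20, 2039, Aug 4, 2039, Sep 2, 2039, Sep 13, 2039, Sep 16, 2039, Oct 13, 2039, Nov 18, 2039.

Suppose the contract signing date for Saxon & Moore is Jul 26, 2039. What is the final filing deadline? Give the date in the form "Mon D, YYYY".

Aug 10, 2039

From Jul 26, 2039, 15 calendar days later is Aug 10, 2039.
Aug 10, 2039 falls on a Wednesday, which is a business day, so no adjustment is needed.
So the filing is due Aug 10, 2039.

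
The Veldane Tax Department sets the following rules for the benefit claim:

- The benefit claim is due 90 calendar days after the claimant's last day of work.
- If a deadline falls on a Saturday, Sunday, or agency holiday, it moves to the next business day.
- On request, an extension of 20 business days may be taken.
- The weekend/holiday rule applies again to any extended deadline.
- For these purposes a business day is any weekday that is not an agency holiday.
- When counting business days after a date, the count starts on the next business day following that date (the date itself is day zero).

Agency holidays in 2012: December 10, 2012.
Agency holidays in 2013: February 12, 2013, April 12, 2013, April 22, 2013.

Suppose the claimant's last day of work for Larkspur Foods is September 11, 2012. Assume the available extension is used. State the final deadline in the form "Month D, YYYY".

January 8, 2013

From September 11, 2012, 90 calendar days later is December 10, 2012.
December 10, 2012 is a listed holiday; the next business day is December 11, 2012 (Tuesday).
Counting 20 further business days from December 11, 2012 reaches January 8, 2013.
January 8, 2013 (Tuesday) is already a business day.
So the filing is due January 8, 2013.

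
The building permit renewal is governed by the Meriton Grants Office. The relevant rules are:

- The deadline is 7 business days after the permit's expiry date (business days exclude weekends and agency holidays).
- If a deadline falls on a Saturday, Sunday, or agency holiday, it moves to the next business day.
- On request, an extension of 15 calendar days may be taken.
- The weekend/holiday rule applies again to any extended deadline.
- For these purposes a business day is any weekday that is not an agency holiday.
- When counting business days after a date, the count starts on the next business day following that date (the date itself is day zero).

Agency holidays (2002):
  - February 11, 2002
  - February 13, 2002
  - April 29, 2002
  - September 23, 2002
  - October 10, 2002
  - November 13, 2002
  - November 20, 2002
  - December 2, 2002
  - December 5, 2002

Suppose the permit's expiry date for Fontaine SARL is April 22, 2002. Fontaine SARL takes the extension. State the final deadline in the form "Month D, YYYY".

7 business days after April 22, 2002, excluding weekends and holidays, is May 2, 2002.
May 2, 2002 is a Thursday and not a listed holiday, so it stands.
Add the 15 calendar-day extension to May 2, 2002: May 17, 2002.
May 17, 2002 is a Friday and not a listed holiday, so it stands.
Final deadline: May 17, 2002.

May 17, 2002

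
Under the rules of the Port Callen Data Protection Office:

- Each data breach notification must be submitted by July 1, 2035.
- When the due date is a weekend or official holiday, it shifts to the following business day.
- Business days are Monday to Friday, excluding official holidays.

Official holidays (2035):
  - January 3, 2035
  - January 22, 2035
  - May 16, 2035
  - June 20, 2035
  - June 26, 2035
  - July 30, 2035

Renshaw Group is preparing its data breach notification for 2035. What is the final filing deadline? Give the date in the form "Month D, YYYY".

July 2, 2035

The stated deadline is July 1, 2035.
July 1, 2035 is a Sunday, so it moves to the next business day, July 2, 2035 (Monday).
So the filing is due July 2, 2035.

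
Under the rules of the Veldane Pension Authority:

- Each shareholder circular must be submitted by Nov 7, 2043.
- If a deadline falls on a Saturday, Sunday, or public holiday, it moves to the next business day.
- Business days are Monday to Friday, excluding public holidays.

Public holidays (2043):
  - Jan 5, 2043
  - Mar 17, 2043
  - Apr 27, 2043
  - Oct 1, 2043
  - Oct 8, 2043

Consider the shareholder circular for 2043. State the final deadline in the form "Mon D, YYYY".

Nov 9, 2043

The stated deadline is Nov 7, 2043.
Nov 7, 2043 is a Saturday, so it moves to the next business day, Nov 9, 2043 (Monday).
Final deadline: Nov 9, 2043.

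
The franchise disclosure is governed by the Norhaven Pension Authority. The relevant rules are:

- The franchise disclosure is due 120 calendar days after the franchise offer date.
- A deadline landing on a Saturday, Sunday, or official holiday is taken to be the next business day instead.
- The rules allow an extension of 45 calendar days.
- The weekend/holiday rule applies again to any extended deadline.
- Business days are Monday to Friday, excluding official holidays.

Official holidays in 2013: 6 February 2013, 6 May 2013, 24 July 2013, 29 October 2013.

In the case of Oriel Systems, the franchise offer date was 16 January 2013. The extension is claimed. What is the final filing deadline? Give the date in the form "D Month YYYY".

Adding 120 calendar days to 16 January 2013 gives 16 May 2013.
16 May 2013 falls on a Thursday, which is a business day, so no adjustment is needed.
Applying the 45-calendar-day extension: 16 May 2013 + 45 days = 30 June 2013.
Because 30 June 2013 is a Sunday, the deadline becomes 1 July 2013 (Monday).
The final due date is 1 July 2013.

1 July 2013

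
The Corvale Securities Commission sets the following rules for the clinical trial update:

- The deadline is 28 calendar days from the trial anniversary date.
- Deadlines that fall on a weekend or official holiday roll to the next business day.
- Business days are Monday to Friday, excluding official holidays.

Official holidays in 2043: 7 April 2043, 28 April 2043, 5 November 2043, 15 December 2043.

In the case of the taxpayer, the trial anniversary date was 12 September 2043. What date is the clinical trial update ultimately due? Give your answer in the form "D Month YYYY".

12 October 2043

Adding 28 calendar days to 12 September 2043 gives 10 October 2043.
Because 10 October 2043 is a Saturday, the deadline becomes 12 October 2043 (Monday).
Final deadline: 12 October 2043.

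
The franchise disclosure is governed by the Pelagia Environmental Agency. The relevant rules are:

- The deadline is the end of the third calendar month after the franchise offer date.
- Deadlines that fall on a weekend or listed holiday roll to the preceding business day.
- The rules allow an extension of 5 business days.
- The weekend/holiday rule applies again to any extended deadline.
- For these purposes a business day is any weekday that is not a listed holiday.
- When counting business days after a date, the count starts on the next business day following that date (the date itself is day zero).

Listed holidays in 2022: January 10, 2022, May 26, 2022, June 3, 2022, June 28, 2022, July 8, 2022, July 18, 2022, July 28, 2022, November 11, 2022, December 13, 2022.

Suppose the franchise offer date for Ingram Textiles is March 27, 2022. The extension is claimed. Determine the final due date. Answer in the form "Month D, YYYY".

July 7, 2022

3 months after March 27, 2022 falls in June 2022; the last day of that month is June 30, 2022.
June 30, 2022 falls on a Thursday, which is a business day, so no adjustment is needed.
Counting 5 further business days from June 30, 2022 reaches July 7, 2022.
Since July 7, 2022 is a Thursday and not a holiday, the date is unchanged.
The final due date is July 7, 2022.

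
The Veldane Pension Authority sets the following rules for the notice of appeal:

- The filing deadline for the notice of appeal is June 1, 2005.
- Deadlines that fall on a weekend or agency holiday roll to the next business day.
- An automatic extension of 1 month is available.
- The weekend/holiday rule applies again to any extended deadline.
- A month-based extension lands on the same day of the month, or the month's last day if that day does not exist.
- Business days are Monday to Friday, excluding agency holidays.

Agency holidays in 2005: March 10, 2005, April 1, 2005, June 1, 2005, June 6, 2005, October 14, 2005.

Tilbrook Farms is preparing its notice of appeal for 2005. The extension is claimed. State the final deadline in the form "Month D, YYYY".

July 4, 2005

The stated deadline is June 1, 2005.
June 1, 2005 is a listed holiday, so it moves to the next business day, June 2, 2005 (Thursday).
Applying the 1 month extension: 1 month after June 2, 2005 is July 2, 2005.
Because July 2, 2005 is a Saturday, the deadline becomes July 4, 2005 (Monday).
Final deadline: July 4, 2005.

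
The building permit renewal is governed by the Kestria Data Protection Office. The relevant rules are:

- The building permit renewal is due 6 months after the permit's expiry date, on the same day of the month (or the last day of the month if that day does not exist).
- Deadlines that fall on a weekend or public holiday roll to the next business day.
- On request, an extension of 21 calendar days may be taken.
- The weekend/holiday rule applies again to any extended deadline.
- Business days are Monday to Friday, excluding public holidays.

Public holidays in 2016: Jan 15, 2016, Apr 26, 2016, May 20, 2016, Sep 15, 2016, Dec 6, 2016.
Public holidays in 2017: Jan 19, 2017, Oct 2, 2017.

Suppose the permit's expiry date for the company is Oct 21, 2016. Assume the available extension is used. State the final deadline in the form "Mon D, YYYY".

Moving 6 months forward from Oct 21, 2016 on the corresponding day gives Apr 21, 2017.
Apr 21, 2017 is a Friday and not a listed holiday, so it stands.
Applying the 21-calendar-day extension: Apr 21, 2017 + 21 days = May 12, 2017.
May 12, 2017 (Friday) is already a business day.
Final deadline: May 12, 2017.

May 12, 2017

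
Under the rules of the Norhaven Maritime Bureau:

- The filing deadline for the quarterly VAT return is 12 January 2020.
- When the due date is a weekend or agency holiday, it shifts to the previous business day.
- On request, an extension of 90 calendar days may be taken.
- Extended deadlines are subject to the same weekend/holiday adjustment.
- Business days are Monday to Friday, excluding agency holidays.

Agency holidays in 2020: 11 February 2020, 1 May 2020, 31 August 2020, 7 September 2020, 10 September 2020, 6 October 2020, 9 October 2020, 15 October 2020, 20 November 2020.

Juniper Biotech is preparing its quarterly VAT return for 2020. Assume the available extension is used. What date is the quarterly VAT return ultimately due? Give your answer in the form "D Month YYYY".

Start from the fixed due date, 12 January 2020.
12 January 2020 falls on a Sunday. Rolling to the preceding business day gives 10 January 2020, a Friday.
Applying the 90-calendar-day extension: 10 January 2020 + 90 days = 9 April 2020.
9 April 2020 (Thursday) is already a business day.
Final deadline: 9 April 2020.

9 April 2020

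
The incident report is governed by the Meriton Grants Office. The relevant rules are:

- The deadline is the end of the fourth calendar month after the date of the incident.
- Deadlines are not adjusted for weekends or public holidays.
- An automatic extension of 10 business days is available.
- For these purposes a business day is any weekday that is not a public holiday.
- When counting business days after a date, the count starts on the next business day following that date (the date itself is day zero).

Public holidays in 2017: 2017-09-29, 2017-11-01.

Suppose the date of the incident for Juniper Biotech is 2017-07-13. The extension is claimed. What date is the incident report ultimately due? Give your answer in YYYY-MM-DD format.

The fourth month after 2017-07-13 is November 2017, whose last day is 2017-11-30.
2017-11-30 falls on a Thursday. The rules make no weekend/holiday allowance, so it remains 2017-11-30.
Counting 10 further business days from 2017-11-30 reaches 2017-12-14.
2017-12-14 falls on a Thursday. The rules make no weekend/holiday allowance, so it remains 2017-12-14.
Deadline: 2017-12-14.

2017-12-14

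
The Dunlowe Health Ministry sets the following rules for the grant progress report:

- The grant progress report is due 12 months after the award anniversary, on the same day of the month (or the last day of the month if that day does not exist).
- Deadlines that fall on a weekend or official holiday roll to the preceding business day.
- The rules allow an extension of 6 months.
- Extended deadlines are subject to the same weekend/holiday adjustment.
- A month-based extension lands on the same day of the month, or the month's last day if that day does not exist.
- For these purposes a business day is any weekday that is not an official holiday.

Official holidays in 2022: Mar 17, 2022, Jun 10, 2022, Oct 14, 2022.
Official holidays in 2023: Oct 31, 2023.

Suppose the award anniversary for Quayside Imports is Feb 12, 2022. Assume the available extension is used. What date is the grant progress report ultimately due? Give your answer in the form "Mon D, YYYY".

Moving 12 months forward from Feb 12, 2022 on the corresponding day gives Feb 12, 2023.
Feb 12, 2023 is a Sunday, so it moves to the preceding business day, Feb 10, 2023 (Friday).
Applying the 6 months extension: 6 months after Feb 10, 2023 is Aug 10, 2023.
Aug 10, 2023 (Thursday) is already a business day.
Deadline: Aug 10, 2023.

Aug 10, 2023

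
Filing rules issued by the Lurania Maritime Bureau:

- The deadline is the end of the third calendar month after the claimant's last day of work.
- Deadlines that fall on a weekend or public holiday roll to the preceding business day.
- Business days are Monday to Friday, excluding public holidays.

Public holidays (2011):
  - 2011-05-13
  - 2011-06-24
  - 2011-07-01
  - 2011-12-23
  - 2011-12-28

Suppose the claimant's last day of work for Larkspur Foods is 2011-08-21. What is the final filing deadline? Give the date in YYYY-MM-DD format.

3 months after 2011-08-21 is November 2011; that month ends on 2011-11-30.
2011-11-30 falls on a Wednesday, which is a business day, so no adjustment is needed.
Deadline: 2011-11-30.

2011-11-30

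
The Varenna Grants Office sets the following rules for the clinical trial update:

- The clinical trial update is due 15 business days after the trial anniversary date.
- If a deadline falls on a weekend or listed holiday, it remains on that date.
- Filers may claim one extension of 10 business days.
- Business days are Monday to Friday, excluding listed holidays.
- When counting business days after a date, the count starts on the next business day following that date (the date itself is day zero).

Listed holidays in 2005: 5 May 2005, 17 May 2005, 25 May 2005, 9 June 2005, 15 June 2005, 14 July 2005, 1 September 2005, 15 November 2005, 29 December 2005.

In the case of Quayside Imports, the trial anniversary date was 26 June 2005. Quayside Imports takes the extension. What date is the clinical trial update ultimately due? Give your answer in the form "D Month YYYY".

1 August 2005

Counting 15 business days after 26 June 2005 (skipping weekends and listed holidays) reaches 18 July 2005.
No adjustment is made for weekends or holidays, so 18 July 2005 stands.
The 10-business-day extension runs from 18 July 2005 to 1 August 2005.
No adjustment is made for weekends or holidays, so 1 August 2005 stands.
Final deadline: 1 August 2005.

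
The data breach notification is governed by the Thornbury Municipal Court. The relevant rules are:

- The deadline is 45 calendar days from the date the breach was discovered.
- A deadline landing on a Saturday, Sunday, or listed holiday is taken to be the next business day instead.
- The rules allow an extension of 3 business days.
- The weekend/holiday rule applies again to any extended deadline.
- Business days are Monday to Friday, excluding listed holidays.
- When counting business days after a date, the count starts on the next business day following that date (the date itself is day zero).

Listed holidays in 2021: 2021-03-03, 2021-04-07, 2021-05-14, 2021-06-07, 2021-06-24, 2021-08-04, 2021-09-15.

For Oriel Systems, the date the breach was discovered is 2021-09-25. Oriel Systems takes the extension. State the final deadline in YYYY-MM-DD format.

Trigger date 2021-09-25 + 45 calendar days = 2021-11-09.
2021-11-09 falls on a Tuesday, which is a business day, so no adjustment is needed.
Applying the 3-business-day extension: 3 business days after 2021-11-09 is 2021-11-12.
2021-11-12 falls on a Friday, which is a business day, so no adjustment is needed.
The final due date is 2021-11-12.

2021-11-12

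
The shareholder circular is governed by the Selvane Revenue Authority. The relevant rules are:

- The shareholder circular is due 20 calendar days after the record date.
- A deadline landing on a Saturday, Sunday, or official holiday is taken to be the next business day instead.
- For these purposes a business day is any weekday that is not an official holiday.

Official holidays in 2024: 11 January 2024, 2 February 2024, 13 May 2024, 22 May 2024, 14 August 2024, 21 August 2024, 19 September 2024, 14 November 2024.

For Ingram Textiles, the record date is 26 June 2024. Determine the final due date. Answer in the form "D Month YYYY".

16 July 2024

From 26 June 2024, 20 calendar days later is 16 July 2024.
Since 16 July 2024 is a Tuesday and not a holiday, the date is unchanged.
The final due date is 16 July 2024.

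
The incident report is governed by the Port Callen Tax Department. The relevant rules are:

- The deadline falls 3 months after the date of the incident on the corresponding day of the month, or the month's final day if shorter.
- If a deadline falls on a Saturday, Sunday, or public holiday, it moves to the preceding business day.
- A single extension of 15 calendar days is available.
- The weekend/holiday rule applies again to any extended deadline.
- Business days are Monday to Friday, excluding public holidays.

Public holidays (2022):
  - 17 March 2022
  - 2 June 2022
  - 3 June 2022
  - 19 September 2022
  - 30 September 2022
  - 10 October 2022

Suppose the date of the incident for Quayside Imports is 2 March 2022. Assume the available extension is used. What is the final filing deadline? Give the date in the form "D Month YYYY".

16 June 2022

3 months from 2 March 2022 is 2 June 2022.
2 June 2022 falls on a listed holiday. Rolling to the preceding business day gives 1 June 2022, a Wednesday.
Applying the 15-calendar-day extension: 1 June 2022 + 15 days = 16 June 2022.
16 June 2022 (Thursday) is already a business day.
Final deadline: 16 June 2022.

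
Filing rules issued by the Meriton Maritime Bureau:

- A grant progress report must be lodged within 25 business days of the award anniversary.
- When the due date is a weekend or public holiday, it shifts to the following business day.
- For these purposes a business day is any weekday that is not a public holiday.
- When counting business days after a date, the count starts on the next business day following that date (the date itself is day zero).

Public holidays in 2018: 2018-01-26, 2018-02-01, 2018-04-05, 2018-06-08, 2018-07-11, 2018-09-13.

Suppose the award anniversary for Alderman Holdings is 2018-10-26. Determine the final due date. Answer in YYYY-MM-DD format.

2018-11-30

Counting 25 business days after 2018-10-26 (skipping weekends and listed holidays) reaches 2018-11-30.
2018-11-30 (Friday) is already a business day.
Deadline: 2018-11-30.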